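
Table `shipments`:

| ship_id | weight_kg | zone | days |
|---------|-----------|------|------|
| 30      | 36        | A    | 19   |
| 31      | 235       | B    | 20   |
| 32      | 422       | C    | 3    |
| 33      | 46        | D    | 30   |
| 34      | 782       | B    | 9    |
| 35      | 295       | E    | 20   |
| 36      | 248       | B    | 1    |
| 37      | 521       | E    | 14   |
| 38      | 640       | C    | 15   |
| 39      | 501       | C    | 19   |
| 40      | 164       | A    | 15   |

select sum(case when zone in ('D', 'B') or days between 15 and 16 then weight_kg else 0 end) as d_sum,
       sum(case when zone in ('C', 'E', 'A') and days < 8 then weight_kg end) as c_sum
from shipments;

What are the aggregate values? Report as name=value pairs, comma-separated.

d_sum=2115, c_sum=422

[d_sum: zone in ('D', 'B') or days between 15 and 16]
ship_id=30: ✗
ship_id=31: ✓ → 235
ship_id=32: ✗
ship_id=33: ✓ → 46
ship_id=34: ✓ → 782
ship_id=35: ✗
ship_id=36: ✓ → 248
ship_id=37: ✗
ship_id=38: ✓ → 640
ship_id=39: ✗
ship_id=40: ✓ → 164
d_sum = 235 + 46 + 782 + 248 + 640 + 164 = 2115
—
[c_sum: zone in ('C', 'E', 'A') and days < 8]
ship_id=30: ✗
ship_id=31: ✗
ship_id=32: ✓ → 422
ship_id=33: ✗
ship_id=34: ✗
ship_id=35: ✗
ship_id=36: ✗
ship_id=37: ✗
ship_id=38: ✗
ship_id=39: ✗
ship_id=40: ✗
c_sum = 422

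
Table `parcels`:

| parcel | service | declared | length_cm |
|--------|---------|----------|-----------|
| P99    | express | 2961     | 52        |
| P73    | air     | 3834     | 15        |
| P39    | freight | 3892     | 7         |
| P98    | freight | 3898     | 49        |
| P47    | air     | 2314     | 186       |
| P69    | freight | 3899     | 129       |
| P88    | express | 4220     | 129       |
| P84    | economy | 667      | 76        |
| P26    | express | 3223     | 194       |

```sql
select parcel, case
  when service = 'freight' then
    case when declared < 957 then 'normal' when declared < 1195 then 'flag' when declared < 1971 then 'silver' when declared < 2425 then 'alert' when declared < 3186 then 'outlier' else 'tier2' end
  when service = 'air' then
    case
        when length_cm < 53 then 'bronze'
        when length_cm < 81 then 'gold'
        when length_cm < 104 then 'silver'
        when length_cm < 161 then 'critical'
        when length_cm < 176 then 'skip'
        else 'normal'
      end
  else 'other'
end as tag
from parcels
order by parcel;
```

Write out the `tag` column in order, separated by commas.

parcel=P26: service='express' → outer ELSE → other
parcel=P39: service='freight' → inner[ELSE] → tier2
parcel=P47: service='air' → inner[ELSE] → normal
parcel=P69: service='freight' → inner[ELSE] → tier2
parcel=P73: service='air' → inner[length_cm < 53] → bronze
parcel=P84: service='economy' → outer ELSE → other
parcel=P88: service='express' → outer ELSE → other
parcel=P98: service='freight' → inner[ELSE] → tier2
parcel=P99: service='express' → outer ELSE → other

other, tier2, normal, tier2, bronze, other, other, tier2, other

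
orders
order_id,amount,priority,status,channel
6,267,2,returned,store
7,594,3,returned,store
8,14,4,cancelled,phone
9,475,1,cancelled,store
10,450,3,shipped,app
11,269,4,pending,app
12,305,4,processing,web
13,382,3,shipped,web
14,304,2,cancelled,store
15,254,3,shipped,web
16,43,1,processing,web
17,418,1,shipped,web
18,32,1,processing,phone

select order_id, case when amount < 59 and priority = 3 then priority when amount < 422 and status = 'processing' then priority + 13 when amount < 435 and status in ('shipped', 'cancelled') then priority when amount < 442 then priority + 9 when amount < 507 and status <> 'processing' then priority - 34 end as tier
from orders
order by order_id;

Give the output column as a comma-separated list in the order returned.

11, NULL, 4, -33, -31, 13, 17, 3, 2, 3, 14, 1, 14

order_id=6: amount < 442 → 11
order_id=7: (no match → NULL) → NULL
order_id=8: amount < 435 and status in ('shipped', 'cancelled') → 4
order_id=9: amount < 507 and status <> 'processing' → -33
order_id=10: amount < 507 and status <> 'processing' → -31
order_id=11: amount < 442 → 13
order_id=12: amount < 422 and status = 'processing' → 17
order_id=13: amount < 435 and status in ('shipped', 'cancelled') → 3
order_id=14: amount < 435 and status in ('shipped', 'cancelled') → 2
order_id=15: amount < 435 and status in ('shipped', 'cancelled') → 3
order_id=16: amount < 422 and status = 'processing' → 14
order_id=17: amount < 435 and status in ('shipped', 'cancelled') → 1
order_id=18: amount < 422 and status = 'processing' → 14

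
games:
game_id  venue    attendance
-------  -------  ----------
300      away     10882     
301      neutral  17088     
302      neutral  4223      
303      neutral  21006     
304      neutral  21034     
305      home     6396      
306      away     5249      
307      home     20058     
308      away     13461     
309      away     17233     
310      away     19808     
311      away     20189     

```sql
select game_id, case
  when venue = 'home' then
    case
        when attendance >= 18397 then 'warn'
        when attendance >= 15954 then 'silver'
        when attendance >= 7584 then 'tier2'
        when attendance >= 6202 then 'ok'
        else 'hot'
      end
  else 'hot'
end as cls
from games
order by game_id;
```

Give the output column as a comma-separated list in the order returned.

game_id=300: venue='away' → outer ELSE → hot
game_id=301: venue='neutral' → outer ELSE → hot
game_id=302: venue='neutral' → outer ELSE → hot
game_id=303: venue='neutral' → outer ELSE → hot
game_id=304: venue='neutral' → outer ELSE → hot
game_id=305: venue='home' → inner[attendance >= 6202] → ok
game_id=306: venue='away' → outer ELSE → hot
game_id=307: venue='home' → inner[attendance >= 18397] → warn
game_id=308: venue='away' → outer ELSE → hot
game_id=309: venue='away' → outer ELSE → hot
game_id=310: venue='away' → outer ELSE → hot
game_id=311: venue='away' → outer ELSE → hot

hot, hot, hot, hot, hot, ok, hot, warn, hot, hot, hot, hot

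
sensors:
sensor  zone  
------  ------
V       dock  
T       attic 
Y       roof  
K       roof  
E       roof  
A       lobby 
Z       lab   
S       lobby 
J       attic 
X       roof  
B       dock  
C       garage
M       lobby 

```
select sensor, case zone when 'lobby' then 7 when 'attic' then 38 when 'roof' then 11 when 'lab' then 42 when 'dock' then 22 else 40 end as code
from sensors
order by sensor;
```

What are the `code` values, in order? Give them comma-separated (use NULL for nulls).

7, 22, 40, 11, 38, 11, 7, 7, 38, 22, 11, 11, 42

sensor=A: zone='lobby' → 7
sensor=B: zone='dock' → 22
sensor=C: ELSE → 40
sensor=E: zone='roof' → 11
sensor=J: zone='attic' → 38
sensor=K: zone='roof' → 11
sensor=M: zone='lobby' → 7
sensor=S: zone='lobby' → 7
sensor=T: zone='attic' → 38
sensor=V: zone='dock' → 22
sensor=X: zone='roof' → 11
sensor=Y: zone='roof' → 11
sensor=Z: zone='lab' → 42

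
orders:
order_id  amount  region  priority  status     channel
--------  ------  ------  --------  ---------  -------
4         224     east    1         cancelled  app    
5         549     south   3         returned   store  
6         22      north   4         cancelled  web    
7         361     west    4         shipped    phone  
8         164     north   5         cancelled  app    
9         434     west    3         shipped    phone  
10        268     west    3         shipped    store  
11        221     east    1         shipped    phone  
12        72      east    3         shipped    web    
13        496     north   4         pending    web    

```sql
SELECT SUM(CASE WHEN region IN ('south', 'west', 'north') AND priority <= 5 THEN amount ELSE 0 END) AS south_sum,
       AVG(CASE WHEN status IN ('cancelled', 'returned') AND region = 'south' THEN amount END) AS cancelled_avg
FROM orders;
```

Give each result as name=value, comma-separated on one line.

south_sum=2294, cancelled_avg=549

[south_sum: region IN ('south', 'west', 'north') AND priority <= 5]
order_id=4: ✗
order_id=5: ✓ → 549
order_id=6: ✓ → 22
order_id=7: ✓ → 361
order_id=8: ✓ → 164
order_id=9: ✓ → 434
order_id=10: ✓ → 268
order_id=11: ✗
order_id=12: ✗
order_id=13: ✓ → 496
south_sum = 549 + 22 + 361 + 164 + 434 + 268 + 496 = 2294
—
[cancelled_avg: status IN ('cancelled', 'returned') AND region = 'south']
order_id=4: ✗
order_id=5: ✓ → 549
order_id=6: ✗
order_id=7: ✗
order_id=8: ✗
order_id=9: ✗
order_id=10: ✗
order_id=11: ✗
order_id=12: ✗
order_id=13: ✗
cancelled_avg = 549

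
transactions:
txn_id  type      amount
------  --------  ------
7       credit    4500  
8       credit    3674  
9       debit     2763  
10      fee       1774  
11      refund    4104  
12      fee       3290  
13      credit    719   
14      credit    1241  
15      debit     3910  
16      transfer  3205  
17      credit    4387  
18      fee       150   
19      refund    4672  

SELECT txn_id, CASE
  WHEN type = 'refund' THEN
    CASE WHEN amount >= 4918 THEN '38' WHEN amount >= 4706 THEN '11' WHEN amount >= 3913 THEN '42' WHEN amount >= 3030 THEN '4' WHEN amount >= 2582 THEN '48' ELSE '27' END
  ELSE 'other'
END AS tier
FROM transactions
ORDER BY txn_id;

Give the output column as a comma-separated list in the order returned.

other, other, other, other, 42, other, other, other, other, other, other, other, 42

txn_id=7: type='credit' → outer ELSE → other
txn_id=8: type='credit' → outer ELSE → other
txn_id=9: type='debit' → outer ELSE → other
txn_id=10: type='fee' → outer ELSE → other
txn_id=11: type='refund' → inner[amount >= 3913] → 42
txn_id=12: type='fee' → outer ELSE → other
txn_id=13: type='credit' → outer ELSE → other
txn_id=14: type='credit' → outer ELSE → other
txn_id=15: type='debit' → outer ELSE → other
txn_id=16: type='transfer' → outer ELSE → other
txn_id=17: type='credit' → outer ELSE → other
txn_id=18: type='fee' → outer ELSE → other
txn_id=19: type='refund' → inner[amount >= 3913] → 42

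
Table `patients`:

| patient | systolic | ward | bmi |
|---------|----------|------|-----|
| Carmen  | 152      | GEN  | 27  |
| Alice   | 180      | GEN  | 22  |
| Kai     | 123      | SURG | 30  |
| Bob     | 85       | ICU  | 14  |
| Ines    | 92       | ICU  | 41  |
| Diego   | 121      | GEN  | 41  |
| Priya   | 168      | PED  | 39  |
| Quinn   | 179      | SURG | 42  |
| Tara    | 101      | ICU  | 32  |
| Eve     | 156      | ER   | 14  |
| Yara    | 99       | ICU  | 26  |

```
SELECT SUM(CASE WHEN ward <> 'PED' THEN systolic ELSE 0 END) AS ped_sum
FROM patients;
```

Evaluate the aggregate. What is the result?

1288

patient=Carmen: ✓ → 152
patient=Alice: ✓ → 180
patient=Kai: ✓ → 123
patient=Bob: ✓ → 85
patient=Ines: ✓ → 92
patient=Diego: ✓ → 121
patient=Priya: ✗
patient=Quinn: ✓ → 179
patient=Tara: ✓ → 101
patient=Eve: ✓ → 156
patient=Yara: ✓ → 99
ped_sum = 152 + 180 + 123 + 85 + 92 + 121 + 179 + 101 + 156 + 99 = 1288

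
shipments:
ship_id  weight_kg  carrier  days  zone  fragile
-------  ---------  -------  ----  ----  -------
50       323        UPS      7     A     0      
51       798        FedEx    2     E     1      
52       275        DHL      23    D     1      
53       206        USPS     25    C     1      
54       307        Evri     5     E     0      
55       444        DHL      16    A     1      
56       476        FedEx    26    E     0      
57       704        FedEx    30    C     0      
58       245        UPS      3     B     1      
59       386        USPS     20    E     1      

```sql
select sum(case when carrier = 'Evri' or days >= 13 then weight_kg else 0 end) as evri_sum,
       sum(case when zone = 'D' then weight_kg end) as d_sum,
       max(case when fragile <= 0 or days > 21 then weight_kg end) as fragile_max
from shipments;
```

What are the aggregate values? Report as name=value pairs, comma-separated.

[evri_sum: carrier = 'Evri' or days >= 13]
ship_id=50: ✗
ship_id=51: ✗
ship_id=52: ✓ → 275
ship_id=53: ✓ → 206
ship_id=54: ✓ → 307
ship_id=55: ✓ → 444
ship_id=56: ✓ → 476
ship_id=57: ✓ → 704
ship_id=58: ✗
ship_id=59: ✓ → 386
evri_sum = 275 + 206 + 307 + 444 + 476 + 704 + 386 = 2798
—
[d_sum: zone = 'D']
ship_id=50: ✗
ship_id=51: ✗
ship_id=52: ✓ → 275
ship_id=53: ✗
ship_id=54: ✗
ship_id=55: ✗
ship_id=56: ✗
ship_id=57: ✗
ship_id=58: ✗
ship_id=59: ✗
d_sum = 275
—
[fragile_max: fragile <= 0 or days > 21]
ship_id=50: ✓ → 323
ship_id=51: ✗
ship_id=52: ✓ → 275
ship_id=53: ✓ → 206
ship_id=54: ✓ → 307
ship_id=55: ✗
ship_id=56: ✓ → 476
ship_id=57: ✓ → 704
ship_id=58: ✗
ship_id=59: ✗
fragile_max = MAX(323, 275, 206, 307, 476, 704) = 704

evri_sum=2798, d_sum=275, fragile_max=704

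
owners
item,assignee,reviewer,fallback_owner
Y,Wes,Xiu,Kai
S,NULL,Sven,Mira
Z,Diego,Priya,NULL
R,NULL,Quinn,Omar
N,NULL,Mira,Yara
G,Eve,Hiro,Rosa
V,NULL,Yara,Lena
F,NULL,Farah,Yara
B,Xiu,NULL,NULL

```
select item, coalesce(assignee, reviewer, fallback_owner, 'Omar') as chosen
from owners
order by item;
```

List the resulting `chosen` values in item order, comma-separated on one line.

item=B: assignee=Xiu → Xiu
item=F: assignee=NULL, reviewer=Farah → Farah
item=G: assignee=Eve → Eve
item=N: assignee=NULL, reviewer=Mira → Mira
item=R: assignee=NULL, reviewer=Quinn → Quinn
item=S: assignee=NULL, reviewer=Sven → Sven
item=V: assignee=NULL, reviewer=Yara → Yara
item=Y: assignee=Wes → Wes
item=Z: assignee=Diego → Diego

Xiu, Farah, Eve, Mira, Quinn, Sven, Yara, Wes, Diego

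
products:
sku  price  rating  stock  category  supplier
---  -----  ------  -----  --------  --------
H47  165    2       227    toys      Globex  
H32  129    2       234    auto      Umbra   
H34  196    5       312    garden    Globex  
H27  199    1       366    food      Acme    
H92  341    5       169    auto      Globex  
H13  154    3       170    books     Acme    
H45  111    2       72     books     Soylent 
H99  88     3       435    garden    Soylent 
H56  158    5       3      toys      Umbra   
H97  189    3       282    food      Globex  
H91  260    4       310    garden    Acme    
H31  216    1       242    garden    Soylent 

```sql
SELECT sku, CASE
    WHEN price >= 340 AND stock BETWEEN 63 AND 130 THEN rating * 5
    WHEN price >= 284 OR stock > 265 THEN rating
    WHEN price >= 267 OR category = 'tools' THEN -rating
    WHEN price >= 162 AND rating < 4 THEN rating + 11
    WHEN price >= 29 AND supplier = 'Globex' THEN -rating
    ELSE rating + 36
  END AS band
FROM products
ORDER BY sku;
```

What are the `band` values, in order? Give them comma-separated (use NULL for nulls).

39, 1, 12, 38, 5, 38, 13, 41, 4, 5, 3, 3

sku=H13: ELSE → 39
sku=H27: price >= 284 OR stock > 265 → 1
sku=H31: price >= 162 AND rating < 4 → 12
sku=H32: ELSE → 38
sku=H34: price >= 284 OR stock > 265 → 5
sku=H45: ELSE → 38
sku=H47: price >= 162 AND rating < 4 → 13
sku=H56: ELSE → 41
sku=H91: price >= 284 OR stock > 265 → 4
sku=H92: price >= 284 OR stock > 265 → 5
sku=H97: price >= 284 OR stock > 265 → 3
sku=H99: price >= 284 OR stock > 265 → 3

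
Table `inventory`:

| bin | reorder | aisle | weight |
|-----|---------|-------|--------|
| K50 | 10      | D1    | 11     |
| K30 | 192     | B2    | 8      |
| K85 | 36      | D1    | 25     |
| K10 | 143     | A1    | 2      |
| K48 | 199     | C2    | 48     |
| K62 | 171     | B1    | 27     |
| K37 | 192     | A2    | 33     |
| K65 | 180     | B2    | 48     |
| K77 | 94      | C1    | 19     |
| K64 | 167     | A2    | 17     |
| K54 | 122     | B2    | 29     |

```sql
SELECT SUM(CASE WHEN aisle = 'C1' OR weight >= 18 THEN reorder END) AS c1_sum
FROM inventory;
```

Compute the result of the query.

bin=K50: ✗
bin=K30: ✗
bin=K85: ✓ → 36
bin=K10: ✗
bin=K48: ✓ → 199
bin=K62: ✓ → 171
bin=K37: ✓ → 192
bin=K65: ✓ → 180
bin=K77: ✓ → 94
bin=K64: ✗
bin=K54: ✓ → 122
c1_sum = 36 + 199 + 171 + 192 + 180 + 94 + 122 = 994

994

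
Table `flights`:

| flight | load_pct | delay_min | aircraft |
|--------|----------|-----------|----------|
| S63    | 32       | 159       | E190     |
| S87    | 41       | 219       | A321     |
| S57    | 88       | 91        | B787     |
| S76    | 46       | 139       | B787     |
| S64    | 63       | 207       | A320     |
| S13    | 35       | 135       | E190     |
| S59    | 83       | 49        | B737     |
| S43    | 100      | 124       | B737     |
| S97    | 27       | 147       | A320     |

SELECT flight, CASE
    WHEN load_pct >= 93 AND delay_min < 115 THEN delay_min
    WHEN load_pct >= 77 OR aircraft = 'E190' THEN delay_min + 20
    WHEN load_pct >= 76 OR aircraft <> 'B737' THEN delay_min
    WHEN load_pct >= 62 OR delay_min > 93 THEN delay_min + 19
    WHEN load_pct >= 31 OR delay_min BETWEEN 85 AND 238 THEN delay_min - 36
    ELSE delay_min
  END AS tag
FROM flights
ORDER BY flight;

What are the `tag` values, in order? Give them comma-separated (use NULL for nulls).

155, 144, 111, 69, 179, 207, 139, 219, 147

flight=S13: load_pct >= 77 OR aircraft = 'E190' → 155
flight=S43: load_pct >= 77 OR aircraft = 'E190' → 144
flight=S57: load_pct >= 77 OR aircraft = 'E190' → 111
flight=S59: load_pct >= 77 OR aircraft = 'E190' → 69
flight=S63: load_pct >= 77 OR aircraft = 'E190' → 179
flight=S64: load_pct >= 76 OR aircraft <> 'B737' → 207
flight=S76: load_pct >= 76 OR aircraft <> 'B737' → 139
flight=S87: load_pct >= 76 OR aircraft <> 'B737' → 219
flight=S97: load_pct >= 76 OR aircraft <> 'B737' → 147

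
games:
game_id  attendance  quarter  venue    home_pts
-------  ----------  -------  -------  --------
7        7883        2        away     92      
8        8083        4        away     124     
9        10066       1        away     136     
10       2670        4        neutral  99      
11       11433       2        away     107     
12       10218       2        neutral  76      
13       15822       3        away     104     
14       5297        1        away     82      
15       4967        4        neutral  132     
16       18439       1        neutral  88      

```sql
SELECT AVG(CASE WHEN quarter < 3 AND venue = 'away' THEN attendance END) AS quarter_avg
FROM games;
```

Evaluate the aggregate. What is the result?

8669.75

game_id=7: ✓ → 7883
game_id=8: ✗
game_id=9: ✓ → 10066
game_id=10: ✗
game_id=11: ✓ → 11433
game_id=12: ✗
game_id=13: ✗
game_id=14: ✓ → 5297
game_id=15: ✗
game_id=16: ✗
quarter_avg = (7883 + 10066 + 11433 + 5297) / 4 = 8669.75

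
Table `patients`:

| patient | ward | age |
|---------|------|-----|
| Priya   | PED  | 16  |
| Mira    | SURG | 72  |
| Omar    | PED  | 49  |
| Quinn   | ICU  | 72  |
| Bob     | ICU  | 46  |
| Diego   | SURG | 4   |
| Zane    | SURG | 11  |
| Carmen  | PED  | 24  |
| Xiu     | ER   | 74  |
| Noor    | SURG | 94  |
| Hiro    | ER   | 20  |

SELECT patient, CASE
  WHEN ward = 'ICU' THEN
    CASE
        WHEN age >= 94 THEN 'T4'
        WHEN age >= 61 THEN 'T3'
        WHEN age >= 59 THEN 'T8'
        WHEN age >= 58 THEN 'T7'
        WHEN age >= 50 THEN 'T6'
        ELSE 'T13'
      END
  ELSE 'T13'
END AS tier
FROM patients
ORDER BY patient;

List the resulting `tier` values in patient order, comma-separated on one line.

T13, T13, T13, T13, T13, T13, T13, T13, T3, T13, T13

patient=Bob: ward='ICU' → inner[ELSE] → T13
patient=Carmen: ward='PED' → outer ELSE → T13
patient=Diego: ward='SURG' → outer ELSE → T13
patient=Hiro: ward='ER' → outer ELSE → T13
patient=Mira: ward='SURG' → outer ELSE → T13
patient=Noor: ward='SURG' → outer ELSE → T13
patient=Omar: ward='PED' → outer ELSE → T13
patient=Priya: ward='PED' → outer ELSE → T13
patient=Quinn: ward='ICU' → inner[age >= 61] → T3
patient=Xiu: ward='ER' → outer ELSE → T13
patient=Zane: ward='SURG' → outer ELSE → T13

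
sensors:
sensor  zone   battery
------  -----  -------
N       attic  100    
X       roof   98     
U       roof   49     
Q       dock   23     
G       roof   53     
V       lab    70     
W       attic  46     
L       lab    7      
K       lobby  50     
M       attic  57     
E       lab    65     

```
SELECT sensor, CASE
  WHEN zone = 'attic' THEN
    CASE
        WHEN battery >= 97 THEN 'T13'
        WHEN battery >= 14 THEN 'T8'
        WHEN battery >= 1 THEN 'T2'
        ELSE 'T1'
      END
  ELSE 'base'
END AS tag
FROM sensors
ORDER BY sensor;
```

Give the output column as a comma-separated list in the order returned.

base, base, base, base, T8, T13, base, base, base, T8, base

sensor=E: zone='lab' → outer ELSE → base
sensor=G: zone='roof' → outer ELSE → base
sensor=K: zone='lobby' → outer ELSE → base
sensor=L: zone='lab' → outer ELSE → base
sensor=M: zone='attic' → inner[battery >= 14] → T8
sensor=N: zone='attic' → inner[battery >= 97] → T13
sensor=Q: zone='dock' → outer ELSE → base
sensor=U: zone='roof' → outer ELSE → base
sensor=V: zone='lab' → outer ELSE → base
sensor=W: zone='attic' → inner[battery >= 14] → T8
sensor=X: zone='roof' → outer ELSE → base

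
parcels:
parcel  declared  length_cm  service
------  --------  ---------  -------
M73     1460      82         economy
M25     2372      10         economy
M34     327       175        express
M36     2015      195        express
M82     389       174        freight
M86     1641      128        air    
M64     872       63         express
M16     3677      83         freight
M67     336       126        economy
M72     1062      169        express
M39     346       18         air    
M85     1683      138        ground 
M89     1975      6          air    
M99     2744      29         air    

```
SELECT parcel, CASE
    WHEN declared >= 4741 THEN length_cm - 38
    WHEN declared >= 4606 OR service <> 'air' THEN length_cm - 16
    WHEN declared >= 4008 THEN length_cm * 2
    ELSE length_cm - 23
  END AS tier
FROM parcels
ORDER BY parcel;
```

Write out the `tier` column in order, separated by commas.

parcel=M16: declared >= 4606 OR service <> 'air' → 67
parcel=M25: declared >= 4606 OR service <> 'air' → -6
parcel=M34: declared >= 4606 OR service <> 'air' → 159
parcel=M36: declared >= 4606 OR service <> 'air' → 179
parcel=M39: ELSE → -5
parcel=M64: declared >= 4606 OR service <> 'air' → 47
parcel=M67: declared >= 4606 OR service <> 'air' → 110
parcel=M72: declared >= 4606 OR service <> 'air' → 153
parcel=M73: declared >= 4606 OR service <> 'air' → 66
parcel=M82: declared >= 4606 OR service <> 'air' → 158
parcel=M85: declared >= 4606 OR service <> 'air' → 122
parcel=M86: ELSE → 105
parcel=M89: ELSE → -17
parcel=M99: ELSE → 6

67, -6, 159, 179, -5, 47, 110, 153, 66, 158, 122, 105, -17, 6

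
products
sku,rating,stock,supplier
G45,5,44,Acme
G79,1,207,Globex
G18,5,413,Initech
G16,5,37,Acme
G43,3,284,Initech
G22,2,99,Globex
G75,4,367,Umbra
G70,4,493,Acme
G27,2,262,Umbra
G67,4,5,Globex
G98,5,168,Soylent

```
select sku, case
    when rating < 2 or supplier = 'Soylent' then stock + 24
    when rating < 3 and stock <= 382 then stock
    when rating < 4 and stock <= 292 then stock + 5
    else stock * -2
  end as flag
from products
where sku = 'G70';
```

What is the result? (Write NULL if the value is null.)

-986

sku = G70: rating=4, stock=493, supplier=Acme.
rating < 2 or supplier = 'Soylent' → false
rating < 3 and stock <= 382 → false
rating < 4 and stock <= 292 → false
No prior WHEN matched → ELSE → -986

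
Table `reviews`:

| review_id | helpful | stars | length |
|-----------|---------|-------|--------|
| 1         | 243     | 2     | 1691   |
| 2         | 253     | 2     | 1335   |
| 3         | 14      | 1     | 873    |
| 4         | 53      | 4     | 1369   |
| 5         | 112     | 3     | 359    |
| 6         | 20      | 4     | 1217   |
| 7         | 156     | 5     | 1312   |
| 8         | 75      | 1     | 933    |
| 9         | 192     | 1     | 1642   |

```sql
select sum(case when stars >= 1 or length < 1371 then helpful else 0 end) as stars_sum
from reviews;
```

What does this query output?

1118

review_id=1: ✓ → 243
review_id=2: ✓ → 253
review_id=3: ✓ → 14
review_id=4: ✓ → 53
review_id=5: ✓ → 112
review_id=6: ✓ → 20
review_id=7: ✓ → 156
review_id=8: ✓ → 75
review_id=9: ✓ → 192
stars_sum = 243 + 253 + 14 + 53 + 112 + 20 + 156 + 75 + 192 = 1118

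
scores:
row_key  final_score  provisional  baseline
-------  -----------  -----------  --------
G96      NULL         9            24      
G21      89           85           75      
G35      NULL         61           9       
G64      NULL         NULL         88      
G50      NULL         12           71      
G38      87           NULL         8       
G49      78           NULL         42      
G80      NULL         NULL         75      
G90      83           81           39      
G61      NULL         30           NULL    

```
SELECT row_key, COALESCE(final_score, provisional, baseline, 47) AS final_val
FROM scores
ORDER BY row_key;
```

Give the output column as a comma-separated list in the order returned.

89, 61, 87, 78, 12, 30, 88, 75, 83, 9

row_key=G21: final_score=89 → 89
row_key=G35: final_score=NULL, provisional=61 → 61
row_key=G38: final_score=87 → 87
row_key=G49: final_score=78 → 78
row_key=G50: final_score=NULL, provisional=12 → 12
row_key=G61: final_score=NULL, provisional=30 → 30
row_key=G64: final_score=NULL, provisional=NULL, baseline=88 → 88
row_key=G80: final_score=NULL, provisional=NULL, baseline=75 → 75
row_key=G90: final_score=83 → 83
row_key=G96: final_score=NULL, provisional=9 → 9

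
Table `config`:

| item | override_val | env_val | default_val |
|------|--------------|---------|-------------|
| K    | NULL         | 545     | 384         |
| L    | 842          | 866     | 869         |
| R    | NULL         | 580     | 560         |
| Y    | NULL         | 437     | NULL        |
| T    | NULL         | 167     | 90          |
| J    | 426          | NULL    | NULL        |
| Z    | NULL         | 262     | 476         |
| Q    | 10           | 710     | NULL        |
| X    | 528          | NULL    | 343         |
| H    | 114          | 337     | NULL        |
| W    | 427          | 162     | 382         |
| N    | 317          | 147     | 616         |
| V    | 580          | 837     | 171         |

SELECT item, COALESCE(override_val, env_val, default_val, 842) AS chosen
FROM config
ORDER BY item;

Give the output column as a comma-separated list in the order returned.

item=H: override_val=114 → 114
item=J: override_val=426 → 426
item=K: override_val=NULL, env_val=545 → 545
item=L: override_val=842 → 842
item=N: override_val=317 → 317
item=Q: override_val=10 → 10
item=R: override_val=NULL, env_val=580 → 580
item=T: override_val=NULL, env_val=167 → 167
item=V: override_val=580 → 580
item=W: override_val=427 → 427
item=X: override_val=528 → 528
item=Y: override_val=NULL, env_val=437 → 437
item=Z: override_val=NULL, env_val=262 → 262

114, 426, 545, 842, 317, 10, 580, 167, 580, 427, 528, 437, 262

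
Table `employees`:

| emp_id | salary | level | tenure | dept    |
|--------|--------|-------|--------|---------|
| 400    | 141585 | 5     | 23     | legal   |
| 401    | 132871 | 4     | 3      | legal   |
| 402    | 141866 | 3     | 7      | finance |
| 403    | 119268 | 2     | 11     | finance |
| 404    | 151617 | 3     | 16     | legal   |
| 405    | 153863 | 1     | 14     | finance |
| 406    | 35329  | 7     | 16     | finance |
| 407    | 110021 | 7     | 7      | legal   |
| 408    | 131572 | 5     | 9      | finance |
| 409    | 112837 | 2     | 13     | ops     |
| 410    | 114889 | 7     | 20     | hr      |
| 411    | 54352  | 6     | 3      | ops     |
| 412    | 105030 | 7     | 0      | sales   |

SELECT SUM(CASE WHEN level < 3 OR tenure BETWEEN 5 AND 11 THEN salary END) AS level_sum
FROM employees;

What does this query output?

emp_id=400: ✗
emp_id=401: ✗
emp_id=402: ✓ → 141866
emp_id=403: ✓ → 119268
emp_id=404: ✗
emp_id=405: ✓ → 153863
emp_id=406: ✗
emp_id=407: ✓ → 110021
emp_id=408: ✓ → 131572
emp_id=409: ✓ → 112837
emp_id=410: ✗
emp_id=411: ✗
emp_id=412: ✗
level_sum = 141866 + 119268 + 153863 + 110021 + 131572 + 112837 = 769427

769427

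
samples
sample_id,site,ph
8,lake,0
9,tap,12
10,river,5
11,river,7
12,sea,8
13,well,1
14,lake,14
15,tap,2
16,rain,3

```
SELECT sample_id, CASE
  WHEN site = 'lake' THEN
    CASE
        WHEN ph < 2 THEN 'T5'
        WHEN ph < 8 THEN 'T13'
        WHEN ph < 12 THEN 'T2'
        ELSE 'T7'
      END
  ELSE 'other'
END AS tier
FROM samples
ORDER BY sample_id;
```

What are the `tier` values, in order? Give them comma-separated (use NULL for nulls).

sample_id=8: site='lake' → inner[ph < 2] → T5
sample_id=9: site='tap' → outer ELSE → other
sample_id=10: site='river' → outer ELSE → other
sample_id=11: site='river' → outer ELSE → other
sample_id=12: site='sea' → outer ELSE → other
sample_id=13: site='well' → outer ELSE → other
sample_id=14: site='lake' → inner[ELSE] → T7
sample_id=15: site='tap' → outer ELSE → other
sample_id=16: site='rain' → outer ELSE → other

T5, other, other, other, other, other, T7, other, other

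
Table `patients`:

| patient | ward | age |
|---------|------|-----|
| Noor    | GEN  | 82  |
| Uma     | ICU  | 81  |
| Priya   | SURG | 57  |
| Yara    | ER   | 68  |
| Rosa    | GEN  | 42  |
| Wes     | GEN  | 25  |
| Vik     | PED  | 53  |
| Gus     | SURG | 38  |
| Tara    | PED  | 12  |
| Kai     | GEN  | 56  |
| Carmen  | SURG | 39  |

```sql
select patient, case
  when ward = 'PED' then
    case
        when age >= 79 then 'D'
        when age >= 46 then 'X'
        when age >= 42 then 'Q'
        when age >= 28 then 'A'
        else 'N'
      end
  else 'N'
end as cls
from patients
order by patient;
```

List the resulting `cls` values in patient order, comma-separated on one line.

N, N, N, N, N, N, N, N, X, N, N

patient=Carmen: ward='SURG' → outer ELSE → N
patient=Gus: ward='SURG' → outer ELSE → N
patient=Kai: ward='GEN' → outer ELSE → N
patient=Noor: ward='GEN' → outer ELSE → N
patient=Priya: ward='SURG' → outer ELSE → N
patient=Rosa: ward='GEN' → outer ELSE → N
patient=Tara: ward='PED' → inner[ELSE] → N
patient=Uma: ward='ICU' → outer ELSE → N
patient=Vik: ward='PED' → inner[age >= 46] → X
patient=Wes: ward='GEN' → outer ELSE → N
patient=Yara: ward='ER' → outer ELSE → N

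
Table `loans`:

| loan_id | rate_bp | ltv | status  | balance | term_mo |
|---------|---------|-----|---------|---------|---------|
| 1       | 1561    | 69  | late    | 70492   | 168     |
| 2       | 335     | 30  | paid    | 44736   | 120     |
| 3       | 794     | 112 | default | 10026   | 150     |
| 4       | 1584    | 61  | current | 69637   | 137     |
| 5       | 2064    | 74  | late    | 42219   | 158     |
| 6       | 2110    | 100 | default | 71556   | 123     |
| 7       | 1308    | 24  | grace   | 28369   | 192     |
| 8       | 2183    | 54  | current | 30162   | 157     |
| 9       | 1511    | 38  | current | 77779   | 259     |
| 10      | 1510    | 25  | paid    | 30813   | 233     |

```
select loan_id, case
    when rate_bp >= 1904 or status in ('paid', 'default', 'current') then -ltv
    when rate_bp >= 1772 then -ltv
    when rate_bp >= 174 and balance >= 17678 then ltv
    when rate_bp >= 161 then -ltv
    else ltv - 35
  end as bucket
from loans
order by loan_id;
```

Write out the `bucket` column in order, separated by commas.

loan_id=1: rate_bp >= 174 and balance >= 17678 → 69
loan_id=2: rate_bp >= 1904 or status in ('paid', 'default', 'current') → -30
loan_id=3: rate_bp >= 1904 or status in ('paid', 'default', 'current') → -112
loan_id=4: rate_bp >= 1904 or status in ('paid', 'default', 'current') → -61
loan_id=5: rate_bp >= 1904 or status in ('paid', 'default', 'current') → -74
loan_id=6: rate_bp >= 1904 or status in ('paid', 'default', 'current') → -100
loan_id=7: rate_bp >= 174 and balance >= 17678 → 24
loan_id=8: rate_bp >= 1904 or status in ('paid', 'default', 'current') → -54
loan_id=9: rate_bp >= 1904 or status in ('paid', 'default', 'current') → -38
loan_id=10: rate_bp >= 1904 or status in ('paid', 'default', 'current') → -25

69, -30, -112, -61, -74, -100, 24, -54, -38, -25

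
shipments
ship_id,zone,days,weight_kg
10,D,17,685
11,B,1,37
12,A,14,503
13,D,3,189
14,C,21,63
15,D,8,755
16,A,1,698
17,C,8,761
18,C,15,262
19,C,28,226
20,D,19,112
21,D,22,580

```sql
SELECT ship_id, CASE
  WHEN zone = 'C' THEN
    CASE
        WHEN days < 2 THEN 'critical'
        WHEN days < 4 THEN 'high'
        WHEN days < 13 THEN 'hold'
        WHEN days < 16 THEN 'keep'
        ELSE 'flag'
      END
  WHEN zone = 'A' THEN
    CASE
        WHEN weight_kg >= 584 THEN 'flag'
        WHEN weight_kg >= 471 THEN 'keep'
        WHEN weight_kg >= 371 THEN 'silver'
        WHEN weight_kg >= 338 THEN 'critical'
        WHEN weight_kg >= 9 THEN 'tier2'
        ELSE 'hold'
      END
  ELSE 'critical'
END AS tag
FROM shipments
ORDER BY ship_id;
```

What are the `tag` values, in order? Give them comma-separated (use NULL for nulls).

ship_id=10: zone='D' → outer ELSE → critical
ship_id=11: zone='B' → outer ELSE → critical
ship_id=12: zone='A' → inner[weight_kg >= 471] → keep
ship_id=13: zone='D' → outer ELSE → critical
ship_id=14: zone='C' → inner[ELSE] → flag
ship_id=15: zone='D' → outer ELSE → critical
ship_id=16: zone='A' → inner[weight_kg >= 584] → flag
ship_id=17: zone='C' → inner[days < 13] → hold
ship_id=18: zone='C' → inner[days < 16] → keep
ship_id=19: zone='C' → inner[ELSE] → flag
ship_id=20: zone='D' → outer ELSE → critical
ship_id=21: zone='D' → outer ELSE → critical

critical, critical, keep, critical, flag, critical, flag, hold, keep, flag, critical, critical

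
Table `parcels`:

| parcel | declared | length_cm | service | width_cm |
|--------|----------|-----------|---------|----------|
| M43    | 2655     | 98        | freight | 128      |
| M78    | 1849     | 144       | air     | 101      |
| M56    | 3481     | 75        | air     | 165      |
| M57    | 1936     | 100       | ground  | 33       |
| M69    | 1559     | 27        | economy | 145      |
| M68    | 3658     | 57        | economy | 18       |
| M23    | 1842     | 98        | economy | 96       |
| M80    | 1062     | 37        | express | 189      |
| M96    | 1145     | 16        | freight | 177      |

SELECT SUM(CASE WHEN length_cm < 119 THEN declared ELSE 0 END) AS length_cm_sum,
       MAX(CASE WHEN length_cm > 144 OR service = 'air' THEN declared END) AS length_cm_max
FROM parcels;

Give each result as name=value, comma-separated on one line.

[length_cm_sum: length_cm < 119]
parcel=M43: ✓ → 2655
parcel=M78: ✗
parcel=M56: ✓ → 3481
parcel=M57: ✓ → 1936
parcel=M69: ✓ → 1559
parcel=M68: ✓ → 3658
parcel=M23: ✓ → 1842
parcel=M80: ✓ → 1062
parcel=M96: ✓ → 1145
length_cm_sum = 2655 + 3481 + 1936 + 1559 + 3658 + 1842 + 1062 + 1145 = 17338
—
[length_cm_max: length_cm > 144 OR service = 'air']
parcel=M43: ✗
parcel=M78: ✓ → 1849
parcel=M56: ✓ → 3481
parcel=M57: ✗
parcel=M69: ✗
parcel=M68: ✗
parcel=M23: ✗
parcel=M80: ✗
parcel=M96: ✗
length_cm_max = MAX(1849, 3481) = 3481

length_cm_sum=17338, length_cm_max=3481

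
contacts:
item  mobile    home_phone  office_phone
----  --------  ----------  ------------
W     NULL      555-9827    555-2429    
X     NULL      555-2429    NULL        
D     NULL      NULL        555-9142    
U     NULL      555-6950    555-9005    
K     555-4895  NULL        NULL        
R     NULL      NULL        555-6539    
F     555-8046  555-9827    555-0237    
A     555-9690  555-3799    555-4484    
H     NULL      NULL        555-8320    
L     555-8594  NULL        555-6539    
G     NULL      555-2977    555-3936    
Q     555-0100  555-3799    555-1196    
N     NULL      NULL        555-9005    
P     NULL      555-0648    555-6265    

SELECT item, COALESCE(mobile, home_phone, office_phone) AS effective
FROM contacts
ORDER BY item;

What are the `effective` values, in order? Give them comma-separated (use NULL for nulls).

item=A: mobile=555-9690 → 555-9690
item=D: mobile=NULL, home_phone=NULL, office_phone=555-9142 → 555-9142
item=F: mobile=555-8046 → 555-8046
item=G: mobile=NULL, home_phone=555-2977 → 555-2977
item=H: mobile=NULL, home_phone=NULL, office_phone=555-8320 → 555-8320
item=K: mobile=555-4895 → 555-4895
item=L: mobile=555-8594 → 555-8594
item=N: mobile=NULL, home_phone=NULL, office_phone=555-9005 → 555-9005
item=P: mobile=NULL, home_phone=555-0648 → 555-0648
item=Q: mobile=555-0100 → 555-0100
item=R: mobile=NULL, home_phone=NULL, office_phone=555-6539 → 555-6539
item=U: mobile=NULL, home_phone=555-6950 → 555-6950
item=W: mobile=NULL, home_phone=555-9827 → 555-9827
item=X: mobile=NULL, home_phone=555-2429 → 555-2429

555-9690, 555-9142, 555-8046, 555-2977, 555-8320, 555-4895, 555-8594, 555-9005, 555-0648, 555-0100, 555-6539, 555-6950, 555-9827, 555-2429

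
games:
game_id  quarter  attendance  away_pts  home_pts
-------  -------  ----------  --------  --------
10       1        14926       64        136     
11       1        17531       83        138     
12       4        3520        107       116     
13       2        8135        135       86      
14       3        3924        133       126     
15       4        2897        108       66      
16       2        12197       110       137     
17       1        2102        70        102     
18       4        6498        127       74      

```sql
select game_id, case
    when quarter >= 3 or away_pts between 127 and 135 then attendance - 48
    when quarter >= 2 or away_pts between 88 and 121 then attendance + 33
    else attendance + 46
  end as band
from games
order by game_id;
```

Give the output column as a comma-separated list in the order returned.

14972, 17577, 3472, 8087, 3876, 2849, 12230, 2148, 6450

game_id=10: ELSE → 14972
game_id=11: ELSE → 17577
game_id=12: quarter >= 3 or away_pts between 127 and 135 → 3472
game_id=13: quarter >= 3 or away_pts between 127 and 135 → 8087
game_id=14: quarter >= 3 or away_pts between 127 and 135 → 3876
game_id=15: quarter >= 3 or away_pts between 127 and 135 → 2849
game_id=16: quarter >= 2 or away_pts between 88 and 121 → 12230
game_id=17: ELSE → 2148
game_id=18: quarter >= 3 or away_pts between 127 and 135 → 6450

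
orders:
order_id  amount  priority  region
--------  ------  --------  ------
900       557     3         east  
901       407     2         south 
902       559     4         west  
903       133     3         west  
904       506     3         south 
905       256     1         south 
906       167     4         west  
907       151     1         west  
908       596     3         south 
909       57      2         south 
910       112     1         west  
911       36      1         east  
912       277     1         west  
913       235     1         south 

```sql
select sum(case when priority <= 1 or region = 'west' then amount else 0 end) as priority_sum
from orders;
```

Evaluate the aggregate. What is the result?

1926

order_id=900: ✗
order_id=901: ✗
order_id=902: ✓ → 559
order_id=903: ✓ → 133
order_id=904: ✗
order_id=905: ✓ → 256
order_id=906: ✓ → 167
order_id=907: ✓ → 151
order_id=908: ✗
order_id=909: ✗
order_id=910: ✓ → 112
order_id=911: ✓ → 36
order_id=912: ✓ → 277
order_id=913: ✓ → 235
priority_sum = 559 + 133 + 256 + 167 + 151 + 112 + 36 + 277 + 235 = 1926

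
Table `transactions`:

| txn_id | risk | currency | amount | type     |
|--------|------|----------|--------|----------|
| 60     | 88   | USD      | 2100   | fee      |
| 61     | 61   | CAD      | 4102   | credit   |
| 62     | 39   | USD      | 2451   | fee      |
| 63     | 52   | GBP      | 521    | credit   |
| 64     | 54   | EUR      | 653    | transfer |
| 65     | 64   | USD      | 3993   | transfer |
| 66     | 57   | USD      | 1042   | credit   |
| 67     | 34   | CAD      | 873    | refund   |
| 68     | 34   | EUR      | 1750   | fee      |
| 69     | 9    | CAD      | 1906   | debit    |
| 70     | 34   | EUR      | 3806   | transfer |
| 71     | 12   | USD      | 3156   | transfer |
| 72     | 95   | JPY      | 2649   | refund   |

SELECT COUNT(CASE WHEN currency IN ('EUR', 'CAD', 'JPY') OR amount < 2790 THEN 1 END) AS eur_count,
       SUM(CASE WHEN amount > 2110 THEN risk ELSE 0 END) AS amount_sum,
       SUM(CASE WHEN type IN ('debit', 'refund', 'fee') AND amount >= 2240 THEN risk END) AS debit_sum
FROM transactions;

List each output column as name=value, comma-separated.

[eur_count: currency IN ('EUR', 'CAD', 'JPY') OR amount < 2790]
txn_id=60: ✓ → 1
txn_id=61: ✓ → 1
txn_id=62: ✓ → 1
txn_id=63: ✓ → 1
txn_id=64: ✓ → 1
txn_id=65: ✗
txn_id=66: ✓ → 1
txn_id=67: ✓ → 1
txn_id=68: ✓ → 1
txn_id=69: ✓ → 1
txn_id=70: ✓ → 1
txn_id=71: ✗
txn_id=72: ✓ → 1
eur_count = COUNT(1, 1, 1, 1, 1, 1, 1, 1, 1, 1, 1) = 11
—
[amount_sum: amount > 2110]
txn_id=60: ✗
txn_id=61: ✓ → 61
txn_id=62: ✓ → 39
txn_id=63: ✗
txn_id=64: ✗
txn_id=65: ✓ → 64
txn_id=66: ✗
txn_id=67: ✗
txn_id=68: ✗
txn_id=69: ✗
txn_id=70: ✓ → 34
txn_id=71: ✓ → 12
txn_id=72: ✓ → 95
amount_sum = 61 + 39 + 64 + 34 + 12 + 95 = 305
—
[debit_sum: type IN ('debit', 'refund', 'fee') AND amount >= 2240]
txn_id=60: ✗
txn_id=61: ✗
txn_id=62: ✓ → 39
txn_id=63: ✗
txn_id=64: ✗
txn_id=65: ✗
txn_id=66: ✗
txn_id=67: ✗
txn_id=68: ✗
txn_id=69: ✗
txn_id=70: ✗
txn_id=71: ✗
txn_id=72: ✓ → 95
debit_sum = 39 + 95 = 134

eur_count=11, amount_sum=305, debit_sum=134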